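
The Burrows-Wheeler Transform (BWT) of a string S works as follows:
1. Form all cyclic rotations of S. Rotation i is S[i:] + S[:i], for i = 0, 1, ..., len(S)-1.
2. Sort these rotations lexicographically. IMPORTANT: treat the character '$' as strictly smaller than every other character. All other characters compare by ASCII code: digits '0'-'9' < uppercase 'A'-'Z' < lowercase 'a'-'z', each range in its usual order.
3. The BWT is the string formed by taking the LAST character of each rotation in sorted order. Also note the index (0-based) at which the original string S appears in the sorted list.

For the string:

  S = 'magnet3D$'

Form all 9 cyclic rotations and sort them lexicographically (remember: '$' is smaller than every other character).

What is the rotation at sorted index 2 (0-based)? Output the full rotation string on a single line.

Answer: D$magnet3

Derivation:
All 9 rotations (rotation i = S[i:]+S[:i]):
  rot[0] = magnet3D$
  rot[1] = agnet3D$m
  rot[2] = gnet3D$ma
  rot[3] = net3D$mag
  rot[4] = et3D$magn
  rot[5] = t3D$magne
  rot[6] = 3D$magnet
  rot[7] = D$magnet3
  rot[8] = $magnet3D
Sorted (with $ < everything):
  sorted[0] = $magnet3D
  sorted[1] = 3D$magnet
  sorted[2] = D$magnet3
  sorted[3] = agnet3D$m
  sorted[4] = et3D$magn
  sorted[5] = gnet3D$ma
  sorted[6] = magnet3D$
  sorted[7] = net3D$mag
  sorted[8] = t3D$magne
sorted[2] = D$magnet3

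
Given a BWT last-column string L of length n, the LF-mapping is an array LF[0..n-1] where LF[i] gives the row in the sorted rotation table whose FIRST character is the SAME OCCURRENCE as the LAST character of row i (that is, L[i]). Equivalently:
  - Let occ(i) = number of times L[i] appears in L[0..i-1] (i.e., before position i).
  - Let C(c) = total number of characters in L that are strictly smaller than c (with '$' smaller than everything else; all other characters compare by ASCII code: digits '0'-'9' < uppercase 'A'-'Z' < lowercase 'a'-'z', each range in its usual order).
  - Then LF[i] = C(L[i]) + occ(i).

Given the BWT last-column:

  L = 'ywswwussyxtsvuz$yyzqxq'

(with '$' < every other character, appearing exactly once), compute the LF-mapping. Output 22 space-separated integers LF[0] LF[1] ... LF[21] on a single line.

Answer: 16 11 3 12 13 8 4 5 17 14 7 6 10 9 20 0 18 19 21 1 15 2

Derivation:
Char counts: '$':1, 'q':2, 's':4, 't':1, 'u':2, 'v':1, 'w':3, 'x':2, 'y':4, 'z':2
C (first-col start): C('$')=0, C('q')=1, C('s')=3, C('t')=7, C('u')=8, C('v')=10, C('w')=11, C('x')=14, C('y')=16, C('z')=20
L[0]='y': occ=0, LF[0]=C('y')+0=16+0=16
L[1]='w': occ=0, LF[1]=C('w')+0=11+0=11
L[2]='s': occ=0, LF[2]=C('s')+0=3+0=3
L[3]='w': occ=1, LF[3]=C('w')+1=11+1=12
L[4]='w': occ=2, LF[4]=C('w')+2=11+2=13
L[5]='u': occ=0, LF[5]=C('u')+0=8+0=8
L[6]='s': occ=1, LF[6]=C('s')+1=3+1=4
L[7]='s': occ=2, LF[7]=C('s')+2=3+2=5
L[8]='y': occ=1, LF[8]=C('y')+1=16+1=17
L[9]='x': occ=0, LF[9]=C('x')+0=14+0=14
L[10]='t': occ=0, LF[10]=C('t')+0=7+0=7
L[11]='s': occ=3, LF[11]=C('s')+3=3+3=6
L[12]='v': occ=0, LF[12]=C('v')+0=10+0=10
L[13]='u': occ=1, LF[13]=C('u')+1=8+1=9
L[14]='z': occ=0, LF[14]=C('z')+0=20+0=20
L[15]='$': occ=0, LF[15]=C('$')+0=0+0=0
L[16]='y': occ=2, LF[16]=C('y')+2=16+2=18
L[17]='y': occ=3, LF[17]=C('y')+3=16+3=19
L[18]='z': occ=1, LF[18]=C('z')+1=20+1=21
L[19]='q': occ=0, LF[19]=C('q')+0=1+0=1
L[20]='x': occ=1, LF[20]=C('x')+1=14+1=15
L[21]='q': occ=1, LF[21]=C('q')+1=1+1=2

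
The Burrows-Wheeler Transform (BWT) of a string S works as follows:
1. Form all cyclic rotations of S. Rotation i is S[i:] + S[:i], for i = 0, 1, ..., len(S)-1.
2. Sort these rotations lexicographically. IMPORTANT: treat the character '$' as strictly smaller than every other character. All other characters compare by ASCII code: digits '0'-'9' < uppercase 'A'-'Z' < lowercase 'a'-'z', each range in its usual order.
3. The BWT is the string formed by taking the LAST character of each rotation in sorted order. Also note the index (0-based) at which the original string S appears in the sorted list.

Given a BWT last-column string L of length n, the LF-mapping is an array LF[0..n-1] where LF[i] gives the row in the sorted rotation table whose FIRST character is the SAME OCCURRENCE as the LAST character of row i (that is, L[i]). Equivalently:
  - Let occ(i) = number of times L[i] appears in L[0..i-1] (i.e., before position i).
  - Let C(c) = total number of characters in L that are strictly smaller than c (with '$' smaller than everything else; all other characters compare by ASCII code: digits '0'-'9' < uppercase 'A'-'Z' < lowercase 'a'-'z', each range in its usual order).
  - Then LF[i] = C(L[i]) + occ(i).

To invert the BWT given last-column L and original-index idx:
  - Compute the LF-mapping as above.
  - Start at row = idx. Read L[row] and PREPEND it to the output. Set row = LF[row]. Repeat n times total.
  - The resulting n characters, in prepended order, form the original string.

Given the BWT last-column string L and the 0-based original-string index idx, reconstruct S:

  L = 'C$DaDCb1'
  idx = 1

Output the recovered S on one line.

Answer: 1baCDDC$

Derivation:
LF mapping: 2 0 4 6 5 3 7 1
Walk LF starting at row 1, prepending L[row]:
  step 1: row=1, L[1]='$', prepend. Next row=LF[1]=0
  step 2: row=0, L[0]='C', prepend. Next row=LF[0]=2
  step 3: row=2, L[2]='D', prepend. Next row=LF[2]=4
  step 4: row=4, L[4]='D', prepend. Next row=LF[4]=5
  step 5: row=5, L[5]='C', prepend. Next row=LF[5]=3
  step 6: row=3, L[3]='a', prepend. Next row=LF[3]=6
  step 7: row=6, L[6]='b', prepend. Next row=LF[6]=7
  step 8: row=7, L[7]='1', prepend. Next row=LF[7]=1
Reversed output: 1baCDDC$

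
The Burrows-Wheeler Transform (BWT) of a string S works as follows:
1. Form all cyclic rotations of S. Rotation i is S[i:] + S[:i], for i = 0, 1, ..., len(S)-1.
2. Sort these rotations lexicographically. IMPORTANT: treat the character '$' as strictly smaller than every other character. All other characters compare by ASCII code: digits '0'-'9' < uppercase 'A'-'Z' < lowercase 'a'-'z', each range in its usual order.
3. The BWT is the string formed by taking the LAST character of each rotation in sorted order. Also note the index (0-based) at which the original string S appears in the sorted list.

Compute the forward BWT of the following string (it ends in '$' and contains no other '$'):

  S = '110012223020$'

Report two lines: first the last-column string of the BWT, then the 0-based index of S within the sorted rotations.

All 13 rotations (rotation i = S[i:]+S[:i]):
  rot[0] = 110012223020$
  rot[1] = 10012223020$1
  rot[2] = 0012223020$11
  rot[3] = 012223020$110
  rot[4] = 12223020$1100
  rot[5] = 2223020$11001
  rot[6] = 223020$110012
  rot[7] = 23020$1100122
  rot[8] = 3020$11001222
  rot[9] = 020$110012223
  rot[10] = 20$1100122230
  rot[11] = 0$11001222302
  rot[12] = $110012223020
Sorted (with $ < everything):
  sorted[0] = $110012223020  (last char: '0')
  sorted[1] = 0$11001222302  (last char: '2')
  sorted[2] = 0012223020$11  (last char: '1')
  sorted[3] = 012223020$110  (last char: '0')
  sorted[4] = 020$110012223  (last char: '3')
  sorted[5] = 10012223020$1  (last char: '1')
  sorted[6] = 110012223020$  (last char: '$')
  sorted[7] = 12223020$1100  (last char: '0')
  sorted[8] = 20$1100122230  (last char: '0')
  sorted[9] = 2223020$11001  (last char: '1')
  sorted[10] = 223020$110012  (last char: '2')
  sorted[11] = 23020$1100122  (last char: '2')
  sorted[12] = 3020$11001222  (last char: '2')
Last column: 021031$001222
Original string S is at sorted index 6

Answer: 021031$001222
6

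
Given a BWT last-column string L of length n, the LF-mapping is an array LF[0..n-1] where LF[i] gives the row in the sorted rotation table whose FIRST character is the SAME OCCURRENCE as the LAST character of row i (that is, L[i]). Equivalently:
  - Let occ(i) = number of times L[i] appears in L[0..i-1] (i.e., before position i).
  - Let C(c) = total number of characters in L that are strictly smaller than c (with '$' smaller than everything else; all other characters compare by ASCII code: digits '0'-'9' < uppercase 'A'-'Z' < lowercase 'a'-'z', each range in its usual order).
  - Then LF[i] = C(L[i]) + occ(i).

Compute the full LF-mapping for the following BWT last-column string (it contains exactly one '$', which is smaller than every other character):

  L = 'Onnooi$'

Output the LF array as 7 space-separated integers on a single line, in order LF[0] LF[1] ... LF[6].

Char counts: '$':1, 'O':1, 'i':1, 'n':2, 'o':2
C (first-col start): C('$')=0, C('O')=1, C('i')=2, C('n')=3, C('o')=5
L[0]='O': occ=0, LF[0]=C('O')+0=1+0=1
L[1]='n': occ=0, LF[1]=C('n')+0=3+0=3
L[2]='n': occ=1, LF[2]=C('n')+1=3+1=4
L[3]='o': occ=0, LF[3]=C('o')+0=5+0=5
L[4]='o': occ=1, LF[4]=C('o')+1=5+1=6
L[5]='i': occ=0, LF[5]=C('i')+0=2+0=2
L[6]='$': occ=0, LF[6]=C('$')+0=0+0=0

Answer: 1 3 4 5 6 2 0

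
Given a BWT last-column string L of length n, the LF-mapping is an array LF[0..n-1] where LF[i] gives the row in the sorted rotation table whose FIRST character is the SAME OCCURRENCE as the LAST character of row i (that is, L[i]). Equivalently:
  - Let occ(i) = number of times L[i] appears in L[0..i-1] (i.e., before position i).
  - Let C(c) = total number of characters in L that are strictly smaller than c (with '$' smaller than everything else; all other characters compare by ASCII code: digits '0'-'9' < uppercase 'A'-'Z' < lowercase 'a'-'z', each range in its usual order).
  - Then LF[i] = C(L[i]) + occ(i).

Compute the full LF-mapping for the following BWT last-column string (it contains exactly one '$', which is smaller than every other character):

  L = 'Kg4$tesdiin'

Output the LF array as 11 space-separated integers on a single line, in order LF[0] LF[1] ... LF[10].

Answer: 2 5 1 0 10 4 9 3 6 7 8

Derivation:
Char counts: '$':1, '4':1, 'K':1, 'd':1, 'e':1, 'g':1, 'i':2, 'n':1, 's':1, 't':1
C (first-col start): C('$')=0, C('4')=1, C('K')=2, C('d')=3, C('e')=4, C('g')=5, C('i')=6, C('n')=8, C('s')=9, C('t')=10
L[0]='K': occ=0, LF[0]=C('K')+0=2+0=2
L[1]='g': occ=0, LF[1]=C('g')+0=5+0=5
L[2]='4': occ=0, LF[2]=C('4')+0=1+0=1
L[3]='$': occ=0, LF[3]=C('$')+0=0+0=0
L[4]='t': occ=0, LF[4]=C('t')+0=10+0=10
L[5]='e': occ=0, LF[5]=C('e')+0=4+0=4
L[6]='s': occ=0, LF[6]=C('s')+0=9+0=9
L[7]='d': occ=0, LF[7]=C('d')+0=3+0=3
L[8]='i': occ=0, LF[8]=C('i')+0=6+0=6
L[9]='i': occ=1, LF[9]=C('i')+1=6+1=7
L[10]='n': occ=0, LF[10]=C('n')+0=8+0=8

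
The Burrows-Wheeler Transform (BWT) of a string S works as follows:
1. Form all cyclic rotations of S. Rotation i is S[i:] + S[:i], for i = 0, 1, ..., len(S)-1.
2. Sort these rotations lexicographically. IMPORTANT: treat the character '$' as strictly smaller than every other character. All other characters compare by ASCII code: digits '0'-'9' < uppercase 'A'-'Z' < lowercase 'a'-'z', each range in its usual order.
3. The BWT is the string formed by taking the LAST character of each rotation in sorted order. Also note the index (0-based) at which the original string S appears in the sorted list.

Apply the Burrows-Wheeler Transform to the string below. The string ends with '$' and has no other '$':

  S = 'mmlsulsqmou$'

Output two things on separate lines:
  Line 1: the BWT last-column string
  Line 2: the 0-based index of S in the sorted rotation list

All 12 rotations (rotation i = S[i:]+S[:i]):
  rot[0] = mmlsulsqmou$
  rot[1] = mlsulsqmou$m
  rot[2] = lsulsqmou$mm
  rot[3] = sulsqmou$mml
  rot[4] = ulsqmou$mmls
  rot[5] = lsqmou$mmlsu
  rot[6] = sqmou$mmlsul
  rot[7] = qmou$mmlsuls
  rot[8] = mou$mmlsulsq
  rot[9] = ou$mmlsulsqm
  rot[10] = u$mmlsulsqmo
  rot[11] = $mmlsulsqmou
Sorted (with $ < everything):
  sorted[0] = $mmlsulsqmou  (last char: 'u')
  sorted[1] = lsqmou$mmlsu  (last char: 'u')
  sorted[2] = lsulsqmou$mm  (last char: 'm')
  sorted[3] = mlsulsqmou$m  (last char: 'm')
  sorted[4] = mmlsulsqmou$  (last char: '$')
  sorted[5] = mou$mmlsulsq  (last char: 'q')
  sorted[6] = ou$mmlsulsqm  (last char: 'm')
  sorted[7] = qmou$mmlsuls  (last char: 's')
  sorted[8] = sqmou$mmlsul  (last char: 'l')
  sorted[9] = sulsqmou$mml  (last char: 'l')
  sorted[10] = u$mmlsulsqmo  (last char: 'o')
  sorted[11] = ulsqmou$mmls  (last char: 's')
Last column: uumm$qmsllos
Original string S is at sorted index 4

Answer: uumm$qmsllos
4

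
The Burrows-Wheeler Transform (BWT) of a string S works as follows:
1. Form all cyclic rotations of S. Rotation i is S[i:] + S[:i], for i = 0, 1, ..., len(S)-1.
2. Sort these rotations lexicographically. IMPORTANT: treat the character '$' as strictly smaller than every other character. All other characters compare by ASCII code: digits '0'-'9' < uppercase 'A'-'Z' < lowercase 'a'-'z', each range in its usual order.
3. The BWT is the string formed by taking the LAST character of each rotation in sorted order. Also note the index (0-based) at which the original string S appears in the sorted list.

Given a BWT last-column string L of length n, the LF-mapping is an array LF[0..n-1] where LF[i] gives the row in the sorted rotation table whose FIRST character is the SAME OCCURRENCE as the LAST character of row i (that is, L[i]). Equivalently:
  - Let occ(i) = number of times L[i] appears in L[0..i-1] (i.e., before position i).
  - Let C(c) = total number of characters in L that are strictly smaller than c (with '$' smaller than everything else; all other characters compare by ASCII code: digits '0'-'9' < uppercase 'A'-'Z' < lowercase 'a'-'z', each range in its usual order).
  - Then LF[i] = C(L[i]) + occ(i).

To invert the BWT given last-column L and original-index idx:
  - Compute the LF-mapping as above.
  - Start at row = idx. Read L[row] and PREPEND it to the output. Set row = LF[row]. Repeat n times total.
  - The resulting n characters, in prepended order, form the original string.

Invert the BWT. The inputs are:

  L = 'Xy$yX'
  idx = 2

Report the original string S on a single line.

LF mapping: 1 3 0 4 2
Walk LF starting at row 2, prepending L[row]:
  step 1: row=2, L[2]='$', prepend. Next row=LF[2]=0
  step 2: row=0, L[0]='X', prepend. Next row=LF[0]=1
  step 3: row=1, L[1]='y', prepend. Next row=LF[1]=3
  step 4: row=3, L[3]='y', prepend. Next row=LF[3]=4
  step 5: row=4, L[4]='X', prepend. Next row=LF[4]=2
Reversed output: XyyX$

Answer: XyyX$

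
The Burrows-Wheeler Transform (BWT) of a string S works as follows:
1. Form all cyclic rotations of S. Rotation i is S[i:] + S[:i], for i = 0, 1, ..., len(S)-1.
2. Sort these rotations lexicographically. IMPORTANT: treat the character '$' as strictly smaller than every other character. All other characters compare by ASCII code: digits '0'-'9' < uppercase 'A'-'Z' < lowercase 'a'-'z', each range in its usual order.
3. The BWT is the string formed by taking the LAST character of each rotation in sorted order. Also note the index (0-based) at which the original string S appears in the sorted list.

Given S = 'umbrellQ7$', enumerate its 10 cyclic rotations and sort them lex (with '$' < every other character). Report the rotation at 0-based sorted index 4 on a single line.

Answer: ellQ7$umbr

Derivation:
All 10 rotations (rotation i = S[i:]+S[:i]):
  rot[0] = umbrellQ7$
  rot[1] = mbrellQ7$u
  rot[2] = brellQ7$um
  rot[3] = rellQ7$umb
  rot[4] = ellQ7$umbr
  rot[5] = llQ7$umbre
  rot[6] = lQ7$umbrel
  rot[7] = Q7$umbrell
  rot[8] = 7$umbrellQ
  rot[9] = $umbrellQ7
Sorted (with $ < everything):
  sorted[0] = $umbrellQ7
  sorted[1] = 7$umbrellQ
  sorted[2] = Q7$umbrell
  sorted[3] = brellQ7$um
  sorted[4] = ellQ7$umbr
  sorted[5] = lQ7$umbrel
  sorted[6] = llQ7$umbre
  sorted[7] = mbrellQ7$u
  sorted[8] = rellQ7$umb
  sorted[9] = umbrellQ7$
sorted[4] = ellQ7$umbr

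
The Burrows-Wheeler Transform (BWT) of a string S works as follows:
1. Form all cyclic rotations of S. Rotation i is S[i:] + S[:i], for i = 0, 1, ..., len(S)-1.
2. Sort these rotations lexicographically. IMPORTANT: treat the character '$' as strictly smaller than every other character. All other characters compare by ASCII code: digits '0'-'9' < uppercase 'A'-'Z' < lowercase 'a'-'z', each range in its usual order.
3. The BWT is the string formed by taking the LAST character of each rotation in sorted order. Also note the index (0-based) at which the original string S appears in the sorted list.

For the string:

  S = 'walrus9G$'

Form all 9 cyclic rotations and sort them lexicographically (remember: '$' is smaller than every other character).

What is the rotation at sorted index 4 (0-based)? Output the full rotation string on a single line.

Answer: lrus9G$wa

Derivation:
All 9 rotations (rotation i = S[i:]+S[:i]):
  rot[0] = walrus9G$
  rot[1] = alrus9G$w
  rot[2] = lrus9G$wa
  rot[3] = rus9G$wal
  rot[4] = us9G$walr
  rot[5] = s9G$walru
  rot[6] = 9G$walrus
  rot[7] = G$walrus9
  rot[8] = $walrus9G
Sorted (with $ < everything):
  sorted[0] = $walrus9G
  sorted[1] = 9G$walrus
  sorted[2] = G$walrus9
  sorted[3] = alrus9G$w
  sorted[4] = lrus9G$wa
  sorted[5] = rus9G$wal
  sorted[6] = s9G$walru
  sorted[7] = us9G$walr
  sorted[8] = walrus9G$
sorted[4] = lrus9G$wa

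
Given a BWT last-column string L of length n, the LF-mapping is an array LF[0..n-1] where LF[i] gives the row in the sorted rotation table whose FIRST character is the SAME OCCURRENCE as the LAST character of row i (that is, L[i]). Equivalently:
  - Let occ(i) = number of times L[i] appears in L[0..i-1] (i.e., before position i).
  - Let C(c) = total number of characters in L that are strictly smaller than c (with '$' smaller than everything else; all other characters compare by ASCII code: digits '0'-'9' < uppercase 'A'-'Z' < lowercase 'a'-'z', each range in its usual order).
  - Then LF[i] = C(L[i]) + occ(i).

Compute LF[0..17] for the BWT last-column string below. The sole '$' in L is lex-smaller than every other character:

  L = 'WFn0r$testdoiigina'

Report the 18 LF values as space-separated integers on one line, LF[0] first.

Answer: 3 2 11 1 14 0 16 6 15 17 5 13 8 9 7 10 12 4

Derivation:
Char counts: '$':1, '0':1, 'F':1, 'W':1, 'a':1, 'd':1, 'e':1, 'g':1, 'i':3, 'n':2, 'o':1, 'r':1, 's':1, 't':2
C (first-col start): C('$')=0, C('0')=1, C('F')=2, C('W')=3, C('a')=4, C('d')=5, C('e')=6, C('g')=7, C('i')=8, C('n')=11, C('o')=13, C('r')=14, C('s')=15, C('t')=16
L[0]='W': occ=0, LF[0]=C('W')+0=3+0=3
L[1]='F': occ=0, LF[1]=C('F')+0=2+0=2
L[2]='n': occ=0, LF[2]=C('n')+0=11+0=11
L[3]='0': occ=0, LF[3]=C('0')+0=1+0=1
L[4]='r': occ=0, LF[4]=C('r')+0=14+0=14
L[5]='$': occ=0, LF[5]=C('$')+0=0+0=0
L[6]='t': occ=0, LF[6]=C('t')+0=16+0=16
L[7]='e': occ=0, LF[7]=C('e')+0=6+0=6
L[8]='s': occ=0, LF[8]=C('s')+0=15+0=15
L[9]='t': occ=1, LF[9]=C('t')+1=16+1=17
L[10]='d': occ=0, LF[10]=C('d')+0=5+0=5
L[11]='o': occ=0, LF[11]=C('o')+0=13+0=13
L[12]='i': occ=0, LF[12]=C('i')+0=8+0=8
L[13]='i': occ=1, LF[13]=C('i')+1=8+1=9
L[14]='g': occ=0, LF[14]=C('g')+0=7+0=7
L[15]='i': occ=2, LF[15]=C('i')+2=8+2=10
L[16]='n': occ=1, LF[16]=C('n')+1=11+1=12
L[17]='a': occ=0, LF[17]=C('a')+0=4+0=4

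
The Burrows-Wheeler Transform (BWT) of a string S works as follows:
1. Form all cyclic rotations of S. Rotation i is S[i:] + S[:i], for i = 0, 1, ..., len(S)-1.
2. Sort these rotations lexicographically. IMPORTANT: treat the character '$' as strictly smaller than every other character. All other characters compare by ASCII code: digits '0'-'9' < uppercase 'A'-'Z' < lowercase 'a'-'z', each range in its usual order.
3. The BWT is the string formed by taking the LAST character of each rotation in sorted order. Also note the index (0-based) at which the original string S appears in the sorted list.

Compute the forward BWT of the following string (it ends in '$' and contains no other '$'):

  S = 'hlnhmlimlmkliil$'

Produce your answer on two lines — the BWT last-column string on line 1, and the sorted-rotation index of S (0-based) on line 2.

Answer: l$nlilmikmmhlhil
1

Derivation:
All 16 rotations (rotation i = S[i:]+S[:i]):
  rot[0] = hlnhmlimlmkliil$
  rot[1] = lnhmlimlmkliil$h
  rot[2] = nhmlimlmkliil$hl
  rot[3] = hmlimlmkliil$hln
  rot[4] = mlimlmkliil$hlnh
  rot[5] = limlmkliil$hlnhm
  rot[6] = imlmkliil$hlnhml
  rot[7] = mlmkliil$hlnhmli
  rot[8] = lmkliil$hlnhmlim
  rot[9] = mkliil$hlnhmliml
  rot[10] = kliil$hlnhmlimlm
  rot[11] = liil$hlnhmlimlmk
  rot[12] = iil$hlnhmlimlmkl
  rot[13] = il$hlnhmlimlmkli
  rot[14] = l$hlnhmlimlmklii
  rot[15] = $hlnhmlimlmkliil
Sorted (with $ < everything):
  sorted[0] = $hlnhmlimlmkliil  (last char: 'l')
  sorted[1] = hlnhmlimlmkliil$  (last char: '$')
  sorted[2] = hmlimlmkliil$hln  (last char: 'n')
  sorted[3] = iil$hlnhmlimlmkl  (last char: 'l')
  sorted[4] = il$hlnhmlimlmkli  (last char: 'i')
  sorted[5] = imlmkliil$hlnhml  (last char: 'l')
  sorted[6] = kliil$hlnhmlimlm  (last char: 'm')
  sorted[7] = l$hlnhmlimlmklii  (last char: 'i')
  sorted[8] = liil$hlnhmlimlmk  (last char: 'k')
  sorted[9] = limlmkliil$hlnhm  (last char: 'm')
  sorted[10] = lmkliil$hlnhmlim  (last char: 'm')
  sorted[11] = lnhmlimlmkliil$h  (last char: 'h')
  sorted[12] = mkliil$hlnhmliml  (last char: 'l')
  sorted[13] = mlimlmkliil$hlnh  (last char: 'h')
  sorted[14] = mlmkliil$hlnhmli  (last char: 'i')
  sorted[15] = nhmlimlmkliil$hl  (last char: 'l')
Last column: l$nlilmikmmhlhil
Original string S is at sorted index 1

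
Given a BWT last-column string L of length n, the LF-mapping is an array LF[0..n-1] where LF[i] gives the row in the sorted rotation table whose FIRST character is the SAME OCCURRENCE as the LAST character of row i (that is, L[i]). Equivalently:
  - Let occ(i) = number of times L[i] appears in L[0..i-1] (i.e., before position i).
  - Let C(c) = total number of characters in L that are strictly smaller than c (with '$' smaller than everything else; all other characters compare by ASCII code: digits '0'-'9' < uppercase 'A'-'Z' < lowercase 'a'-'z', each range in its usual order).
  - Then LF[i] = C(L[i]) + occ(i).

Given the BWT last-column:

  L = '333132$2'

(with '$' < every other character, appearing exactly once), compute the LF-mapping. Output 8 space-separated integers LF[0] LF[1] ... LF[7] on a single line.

Char counts: '$':1, '1':1, '2':2, '3':4
C (first-col start): C('$')=0, C('1')=1, C('2')=2, C('3')=4
L[0]='3': occ=0, LF[0]=C('3')+0=4+0=4
L[1]='3': occ=1, LF[1]=C('3')+1=4+1=5
L[2]='3': occ=2, LF[2]=C('3')+2=4+2=6
L[3]='1': occ=0, LF[3]=C('1')+0=1+0=1
L[4]='3': occ=3, LF[4]=C('3')+3=4+3=7
L[5]='2': occ=0, LF[5]=C('2')+0=2+0=2
L[6]='$': occ=0, LF[6]=C('$')+0=0+0=0
L[7]='2': occ=1, LF[7]=C('2')+1=2+1=3

Answer: 4 5 6 1 7 2 0 3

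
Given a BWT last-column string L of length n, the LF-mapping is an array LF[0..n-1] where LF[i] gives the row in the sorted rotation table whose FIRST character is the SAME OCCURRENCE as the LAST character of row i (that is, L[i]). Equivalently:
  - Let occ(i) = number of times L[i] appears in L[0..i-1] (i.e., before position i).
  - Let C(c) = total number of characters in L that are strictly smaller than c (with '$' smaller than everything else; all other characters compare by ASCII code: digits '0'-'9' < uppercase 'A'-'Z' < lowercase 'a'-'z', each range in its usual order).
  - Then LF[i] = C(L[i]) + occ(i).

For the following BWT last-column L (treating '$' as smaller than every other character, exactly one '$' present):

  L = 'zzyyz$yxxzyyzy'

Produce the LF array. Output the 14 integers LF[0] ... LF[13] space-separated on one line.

Answer: 9 10 3 4 11 0 5 1 2 12 6 7 13 8

Derivation:
Char counts: '$':1, 'x':2, 'y':6, 'z':5
C (first-col start): C('$')=0, C('x')=1, C('y')=3, C('z')=9
L[0]='z': occ=0, LF[0]=C('z')+0=9+0=9
L[1]='z': occ=1, LF[1]=C('z')+1=9+1=10
L[2]='y': occ=0, LF[2]=C('y')+0=3+0=3
L[3]='y': occ=1, LF[3]=C('y')+1=3+1=4
L[4]='z': occ=2, LF[4]=C('z')+2=9+2=11
L[5]='$': occ=0, LF[5]=C('$')+0=0+0=0
L[6]='y': occ=2, LF[6]=C('y')+2=3+2=5
L[7]='x': occ=0, LF[7]=C('x')+0=1+0=1
L[8]='x': occ=1, LF[8]=C('x')+1=1+1=2
L[9]='z': occ=3, LF[9]=C('z')+3=9+3=12
L[10]='y': occ=3, LF[10]=C('y')+3=3+3=6
L[11]='y': occ=4, LF[11]=C('y')+4=3+4=7
L[12]='z': occ=4, LF[12]=C('z')+4=9+4=13
L[13]='y': occ=5, LF[13]=C('y')+5=3+5=8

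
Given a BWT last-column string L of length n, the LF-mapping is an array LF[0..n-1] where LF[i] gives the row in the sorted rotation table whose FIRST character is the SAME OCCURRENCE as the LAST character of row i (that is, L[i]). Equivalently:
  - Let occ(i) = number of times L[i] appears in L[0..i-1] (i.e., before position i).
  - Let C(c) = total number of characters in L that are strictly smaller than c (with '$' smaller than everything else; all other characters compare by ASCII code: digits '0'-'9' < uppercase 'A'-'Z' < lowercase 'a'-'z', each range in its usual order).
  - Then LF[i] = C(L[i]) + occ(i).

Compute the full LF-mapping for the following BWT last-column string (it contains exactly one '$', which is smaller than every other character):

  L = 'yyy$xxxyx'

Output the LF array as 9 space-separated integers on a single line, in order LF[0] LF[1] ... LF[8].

Char counts: '$':1, 'x':4, 'y':4
C (first-col start): C('$')=0, C('x')=1, C('y')=5
L[0]='y': occ=0, LF[0]=C('y')+0=5+0=5
L[1]='y': occ=1, LF[1]=C('y')+1=5+1=6
L[2]='y': occ=2, LF[2]=C('y')+2=5+2=7
L[3]='$': occ=0, LF[3]=C('$')+0=0+0=0
L[4]='x': occ=0, LF[4]=C('x')+0=1+0=1
L[5]='x': occ=1, LF[5]=C('x')+1=1+1=2
L[6]='x': occ=2, LF[6]=C('x')+2=1+2=3
L[7]='y': occ=3, LF[7]=C('y')+3=5+3=8
L[8]='x': occ=3, LF[8]=C('x')+3=1+3=4

Answer: 5 6 7 0 1 2 3 8 4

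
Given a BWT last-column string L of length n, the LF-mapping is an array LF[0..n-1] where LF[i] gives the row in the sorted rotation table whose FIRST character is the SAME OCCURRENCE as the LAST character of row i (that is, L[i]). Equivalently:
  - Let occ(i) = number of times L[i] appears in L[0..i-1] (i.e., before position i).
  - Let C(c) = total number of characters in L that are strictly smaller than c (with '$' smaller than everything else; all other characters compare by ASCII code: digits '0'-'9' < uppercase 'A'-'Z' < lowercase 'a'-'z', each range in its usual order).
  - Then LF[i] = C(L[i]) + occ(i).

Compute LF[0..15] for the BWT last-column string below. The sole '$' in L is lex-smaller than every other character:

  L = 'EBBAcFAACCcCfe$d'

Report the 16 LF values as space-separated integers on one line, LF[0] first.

Answer: 9 4 5 1 11 10 2 3 6 7 12 8 15 14 0 13

Derivation:
Char counts: '$':1, 'A':3, 'B':2, 'C':3, 'E':1, 'F':1, 'c':2, 'd':1, 'e':1, 'f':1
C (first-col start): C('$')=0, C('A')=1, C('B')=4, C('C')=6, C('E')=9, C('F')=10, C('c')=11, C('d')=13, C('e')=14, C('f')=15
L[0]='E': occ=0, LF[0]=C('E')+0=9+0=9
L[1]='B': occ=0, LF[1]=C('B')+0=4+0=4
L[2]='B': occ=1, LF[2]=C('B')+1=4+1=5
L[3]='A': occ=0, LF[3]=C('A')+0=1+0=1
L[4]='c': occ=0, LF[4]=C('c')+0=11+0=11
L[5]='F': occ=0, LF[5]=C('F')+0=10+0=10
L[6]='A': occ=1, LF[6]=C('A')+1=1+1=2
L[7]='A': occ=2, LF[7]=C('A')+2=1+2=3
L[8]='C': occ=0, LF[8]=C('C')+0=6+0=6
L[9]='C': occ=1, LF[9]=C('C')+1=6+1=7
L[10]='c': occ=1, LF[10]=C('c')+1=11+1=12
L[11]='C': occ=2, LF[11]=C('C')+2=6+2=8
L[12]='f': occ=0, LF[12]=C('f')+0=15+0=15
L[13]='e': occ=0, LF[13]=C('e')+0=14+0=14
L[14]='$': occ=0, LF[14]=C('$')+0=0+0=0
L[15]='d': occ=0, LF[15]=C('d')+0=13+0=13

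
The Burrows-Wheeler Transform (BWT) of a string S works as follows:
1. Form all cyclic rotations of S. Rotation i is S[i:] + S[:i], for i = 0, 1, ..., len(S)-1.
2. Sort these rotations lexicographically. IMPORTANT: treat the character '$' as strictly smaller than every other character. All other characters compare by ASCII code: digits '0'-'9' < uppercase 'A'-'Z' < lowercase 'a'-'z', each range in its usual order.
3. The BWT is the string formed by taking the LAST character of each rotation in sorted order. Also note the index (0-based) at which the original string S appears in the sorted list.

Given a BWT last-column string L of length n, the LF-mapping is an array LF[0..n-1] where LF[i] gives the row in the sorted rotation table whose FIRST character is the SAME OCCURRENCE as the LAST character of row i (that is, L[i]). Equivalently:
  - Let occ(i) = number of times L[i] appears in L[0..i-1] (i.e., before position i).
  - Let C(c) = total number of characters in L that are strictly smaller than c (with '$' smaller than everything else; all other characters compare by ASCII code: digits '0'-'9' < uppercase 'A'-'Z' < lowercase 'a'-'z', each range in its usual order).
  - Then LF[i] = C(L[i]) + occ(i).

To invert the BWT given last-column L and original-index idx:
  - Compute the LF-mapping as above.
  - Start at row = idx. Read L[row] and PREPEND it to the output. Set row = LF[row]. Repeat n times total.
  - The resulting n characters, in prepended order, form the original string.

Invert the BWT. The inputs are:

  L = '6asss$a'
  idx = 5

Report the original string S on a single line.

LF mapping: 1 2 4 5 6 0 3
Walk LF starting at row 5, prepending L[row]:
  step 1: row=5, L[5]='$', prepend. Next row=LF[5]=0
  step 2: row=0, L[0]='6', prepend. Next row=LF[0]=1
  step 3: row=1, L[1]='a', prepend. Next row=LF[1]=2
  step 4: row=2, L[2]='s', prepend. Next row=LF[2]=4
  step 5: row=4, L[4]='s', prepend. Next row=LF[4]=6
  step 6: row=6, L[6]='a', prepend. Next row=LF[6]=3
  step 7: row=3, L[3]='s', prepend. Next row=LF[3]=5
Reversed output: sassa6$

Answer: sassa6$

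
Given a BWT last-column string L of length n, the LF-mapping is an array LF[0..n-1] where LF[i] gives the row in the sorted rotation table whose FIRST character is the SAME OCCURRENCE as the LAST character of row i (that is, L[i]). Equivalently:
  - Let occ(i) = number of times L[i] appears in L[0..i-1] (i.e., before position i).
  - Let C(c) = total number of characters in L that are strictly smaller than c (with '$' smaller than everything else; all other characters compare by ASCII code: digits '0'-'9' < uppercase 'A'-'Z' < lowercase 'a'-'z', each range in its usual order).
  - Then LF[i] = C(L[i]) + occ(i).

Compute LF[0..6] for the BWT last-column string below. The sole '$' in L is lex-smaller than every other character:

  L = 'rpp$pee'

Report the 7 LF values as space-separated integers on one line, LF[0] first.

Answer: 6 3 4 0 5 1 2

Derivation:
Char counts: '$':1, 'e':2, 'p':3, 'r':1
C (first-col start): C('$')=0, C('e')=1, C('p')=3, C('r')=6
L[0]='r': occ=0, LF[0]=C('r')+0=6+0=6
L[1]='p': occ=0, LF[1]=C('p')+0=3+0=3
L[2]='p': occ=1, LF[2]=C('p')+1=3+1=4
L[3]='$': occ=0, LF[3]=C('$')+0=0+0=0
L[4]='p': occ=2, LF[4]=C('p')+2=3+2=5
L[5]='e': occ=0, LF[5]=C('e')+0=1+0=1
L[6]='e': occ=1, LF[6]=C('e')+1=1+1=2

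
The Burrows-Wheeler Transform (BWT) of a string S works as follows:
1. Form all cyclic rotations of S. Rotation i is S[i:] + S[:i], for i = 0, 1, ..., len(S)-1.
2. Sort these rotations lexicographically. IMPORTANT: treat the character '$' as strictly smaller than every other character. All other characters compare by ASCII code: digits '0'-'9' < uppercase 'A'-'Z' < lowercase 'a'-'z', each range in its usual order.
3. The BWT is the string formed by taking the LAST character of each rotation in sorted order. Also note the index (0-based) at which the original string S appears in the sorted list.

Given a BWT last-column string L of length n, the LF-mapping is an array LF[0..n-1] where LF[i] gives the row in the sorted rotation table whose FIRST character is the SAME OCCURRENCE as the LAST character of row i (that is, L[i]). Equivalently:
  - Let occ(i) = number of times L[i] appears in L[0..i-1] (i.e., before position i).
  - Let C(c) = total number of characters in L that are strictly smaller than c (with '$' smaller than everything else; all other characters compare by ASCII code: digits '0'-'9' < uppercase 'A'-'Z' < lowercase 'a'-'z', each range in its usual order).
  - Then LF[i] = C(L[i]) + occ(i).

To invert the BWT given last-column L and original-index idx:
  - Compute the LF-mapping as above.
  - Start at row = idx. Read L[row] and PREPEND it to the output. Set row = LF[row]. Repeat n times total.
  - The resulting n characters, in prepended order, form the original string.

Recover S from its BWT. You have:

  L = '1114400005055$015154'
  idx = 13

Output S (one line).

Answer: 4010015100455515401$

Derivation:
LF mapping: 7 8 9 12 13 1 2 3 4 15 5 16 17 0 6 10 18 11 19 14
Walk LF starting at row 13, prepending L[row]:
  step 1: row=13, L[13]='$', prepend. Next row=LF[13]=0
  step 2: row=0, L[0]='1', prepend. Next row=LF[0]=7
  step 3: row=7, L[7]='0', prepend. Next row=LF[7]=3
  step 4: row=3, L[3]='4', prepend. Next row=LF[3]=12
  step 5: row=12, L[12]='5', prepend. Next row=LF[12]=17
  step 6: row=17, L[17]='1', prepend. Next row=LF[17]=11
  step 7: row=11, L[11]='5', prepend. Next row=LF[11]=16
  step 8: row=16, L[16]='5', prepend. Next row=LF[16]=18
  step 9: row=18, L[18]='5', prepend. Next row=LF[18]=19
  step 10: row=19, L[19]='4', prepend. Next row=LF[19]=14
  step 11: row=14, L[14]='0', prepend. Next row=LF[14]=6
  step 12: row=6, L[6]='0', prepend. Next row=LF[6]=2
  step 13: row=2, L[2]='1', prepend. Next row=LF[2]=9
  step 14: row=9, L[9]='5', prepend. Next row=LF[9]=15
  step 15: row=15, L[15]='1', prepend. Next row=LF[15]=10
  step 16: row=10, L[10]='0', prepend. Next row=LF[10]=5
  step 17: row=5, L[5]='0', prepend. Next row=LF[5]=1
  step 18: row=1, L[1]='1', prepend. Next row=LF[1]=8
  step 19: row=8, L[8]='0', prepend. Next row=LF[8]=4
  step 20: row=4, L[4]='4', prepend. Next row=LF[4]=13
Reversed output: 4010015100455515401$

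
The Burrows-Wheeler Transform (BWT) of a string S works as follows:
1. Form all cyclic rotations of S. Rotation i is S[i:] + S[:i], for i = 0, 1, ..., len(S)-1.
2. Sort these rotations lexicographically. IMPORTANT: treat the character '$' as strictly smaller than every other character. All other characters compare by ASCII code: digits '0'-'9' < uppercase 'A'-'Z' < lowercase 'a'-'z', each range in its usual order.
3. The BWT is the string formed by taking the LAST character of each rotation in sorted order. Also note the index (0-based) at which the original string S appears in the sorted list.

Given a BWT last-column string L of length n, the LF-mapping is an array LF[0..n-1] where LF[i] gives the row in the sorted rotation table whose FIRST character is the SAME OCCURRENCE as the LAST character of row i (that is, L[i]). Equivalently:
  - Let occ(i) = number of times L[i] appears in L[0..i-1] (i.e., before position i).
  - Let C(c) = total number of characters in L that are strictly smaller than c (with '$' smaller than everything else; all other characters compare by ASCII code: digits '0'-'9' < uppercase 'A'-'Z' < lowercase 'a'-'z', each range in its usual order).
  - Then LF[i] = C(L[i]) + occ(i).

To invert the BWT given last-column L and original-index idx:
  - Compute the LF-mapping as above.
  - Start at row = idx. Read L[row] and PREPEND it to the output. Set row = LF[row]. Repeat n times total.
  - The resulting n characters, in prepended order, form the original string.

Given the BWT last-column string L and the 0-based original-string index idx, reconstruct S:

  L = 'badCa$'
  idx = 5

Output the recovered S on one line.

LF mapping: 4 2 5 1 3 0
Walk LF starting at row 5, prepending L[row]:
  step 1: row=5, L[5]='$', prepend. Next row=LF[5]=0
  step 2: row=0, L[0]='b', prepend. Next row=LF[0]=4
  step 3: row=4, L[4]='a', prepend. Next row=LF[4]=3
  step 4: row=3, L[3]='C', prepend. Next row=LF[3]=1
  step 5: row=1, L[1]='a', prepend. Next row=LF[1]=2
  step 6: row=2, L[2]='d', prepend. Next row=LF[2]=5
Reversed output: daCab$

Answer: daCab$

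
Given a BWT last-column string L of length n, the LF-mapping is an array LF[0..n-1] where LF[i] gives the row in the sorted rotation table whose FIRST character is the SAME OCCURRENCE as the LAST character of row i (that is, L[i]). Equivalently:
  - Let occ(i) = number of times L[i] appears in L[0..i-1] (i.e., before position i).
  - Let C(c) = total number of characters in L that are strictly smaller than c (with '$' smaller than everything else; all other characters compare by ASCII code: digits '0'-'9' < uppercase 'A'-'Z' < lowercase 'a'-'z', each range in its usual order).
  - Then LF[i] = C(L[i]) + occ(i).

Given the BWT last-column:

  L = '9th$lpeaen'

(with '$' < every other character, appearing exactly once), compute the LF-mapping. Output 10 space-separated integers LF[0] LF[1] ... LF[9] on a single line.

Answer: 1 9 5 0 6 8 3 2 4 7

Derivation:
Char counts: '$':1, '9':1, 'a':1, 'e':2, 'h':1, 'l':1, 'n':1, 'p':1, 't':1
C (first-col start): C('$')=0, C('9')=1, C('a')=2, C('e')=3, C('h')=5, C('l')=6, C('n')=7, C('p')=8, C('t')=9
L[0]='9': occ=0, LF[0]=C('9')+0=1+0=1
L[1]='t': occ=0, LF[1]=C('t')+0=9+0=9
L[2]='h': occ=0, LF[2]=C('h')+0=5+0=5
L[3]='$': occ=0, LF[3]=C('$')+0=0+0=0
L[4]='l': occ=0, LF[4]=C('l')+0=6+0=6
L[5]='p': occ=0, LF[5]=C('p')+0=8+0=8
L[6]='e': occ=0, LF[6]=C('e')+0=3+0=3
L[7]='a': occ=0, LF[7]=C('a')+0=2+0=2
L[8]='e': occ=1, LF[8]=C('e')+1=3+1=4
L[9]='n': occ=0, LF[9]=C('n')+0=7+0=7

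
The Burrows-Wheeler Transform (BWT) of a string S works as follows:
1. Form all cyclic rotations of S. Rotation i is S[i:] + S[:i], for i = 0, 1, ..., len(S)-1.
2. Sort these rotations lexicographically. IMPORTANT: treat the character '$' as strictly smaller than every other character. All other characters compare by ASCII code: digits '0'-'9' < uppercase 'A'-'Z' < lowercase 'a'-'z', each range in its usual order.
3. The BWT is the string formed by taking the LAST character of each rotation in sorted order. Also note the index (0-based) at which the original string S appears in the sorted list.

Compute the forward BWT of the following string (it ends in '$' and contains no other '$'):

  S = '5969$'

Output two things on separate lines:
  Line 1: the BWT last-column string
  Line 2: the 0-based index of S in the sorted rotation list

Answer: 9$965
1

Derivation:
All 5 rotations (rotation i = S[i:]+S[:i]):
  rot[0] = 5969$
  rot[1] = 969$5
  rot[2] = 69$59
  rot[3] = 9$596
  rot[4] = $5969
Sorted (with $ < everything):
  sorted[0] = $5969  (last char: '9')
  sorted[1] = 5969$  (last char: '$')
  sorted[2] = 69$59  (last char: '9')
  sorted[3] = 9$596  (last char: '6')
  sorted[4] = 969$5  (last char: '5')
Last column: 9$965
Original string S is at sorted index 1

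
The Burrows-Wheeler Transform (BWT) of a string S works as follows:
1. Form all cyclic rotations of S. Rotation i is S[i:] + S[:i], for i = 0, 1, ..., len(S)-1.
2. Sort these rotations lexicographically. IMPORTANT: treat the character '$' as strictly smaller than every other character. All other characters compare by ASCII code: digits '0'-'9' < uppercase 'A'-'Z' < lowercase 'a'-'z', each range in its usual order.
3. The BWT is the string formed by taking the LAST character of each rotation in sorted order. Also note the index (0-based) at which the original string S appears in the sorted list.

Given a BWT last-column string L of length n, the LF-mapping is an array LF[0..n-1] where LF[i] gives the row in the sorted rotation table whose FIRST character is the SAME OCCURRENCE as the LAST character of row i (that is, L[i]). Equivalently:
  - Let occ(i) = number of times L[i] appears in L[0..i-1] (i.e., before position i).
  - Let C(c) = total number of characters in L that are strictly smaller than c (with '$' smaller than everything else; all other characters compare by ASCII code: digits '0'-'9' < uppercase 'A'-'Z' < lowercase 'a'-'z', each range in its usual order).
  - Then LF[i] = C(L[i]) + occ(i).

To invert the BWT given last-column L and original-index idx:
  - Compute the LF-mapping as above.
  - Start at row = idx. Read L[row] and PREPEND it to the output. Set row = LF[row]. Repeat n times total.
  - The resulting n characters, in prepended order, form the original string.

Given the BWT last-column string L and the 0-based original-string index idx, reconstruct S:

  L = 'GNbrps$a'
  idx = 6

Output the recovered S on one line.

LF mapping: 1 2 4 6 5 7 0 3
Walk LF starting at row 6, prepending L[row]:
  step 1: row=6, L[6]='$', prepend. Next row=LF[6]=0
  step 2: row=0, L[0]='G', prepend. Next row=LF[0]=1
  step 3: row=1, L[1]='N', prepend. Next row=LF[1]=2
  step 4: row=2, L[2]='b', prepend. Next row=LF[2]=4
  step 5: row=4, L[4]='p', prepend. Next row=LF[4]=5
  step 6: row=5, L[5]='s', prepend. Next row=LF[5]=7
  step 7: row=7, L[7]='a', prepend. Next row=LF[7]=3
  step 8: row=3, L[3]='r', prepend. Next row=LF[3]=6
Reversed output: raspbNG$

Answer: raspbNG$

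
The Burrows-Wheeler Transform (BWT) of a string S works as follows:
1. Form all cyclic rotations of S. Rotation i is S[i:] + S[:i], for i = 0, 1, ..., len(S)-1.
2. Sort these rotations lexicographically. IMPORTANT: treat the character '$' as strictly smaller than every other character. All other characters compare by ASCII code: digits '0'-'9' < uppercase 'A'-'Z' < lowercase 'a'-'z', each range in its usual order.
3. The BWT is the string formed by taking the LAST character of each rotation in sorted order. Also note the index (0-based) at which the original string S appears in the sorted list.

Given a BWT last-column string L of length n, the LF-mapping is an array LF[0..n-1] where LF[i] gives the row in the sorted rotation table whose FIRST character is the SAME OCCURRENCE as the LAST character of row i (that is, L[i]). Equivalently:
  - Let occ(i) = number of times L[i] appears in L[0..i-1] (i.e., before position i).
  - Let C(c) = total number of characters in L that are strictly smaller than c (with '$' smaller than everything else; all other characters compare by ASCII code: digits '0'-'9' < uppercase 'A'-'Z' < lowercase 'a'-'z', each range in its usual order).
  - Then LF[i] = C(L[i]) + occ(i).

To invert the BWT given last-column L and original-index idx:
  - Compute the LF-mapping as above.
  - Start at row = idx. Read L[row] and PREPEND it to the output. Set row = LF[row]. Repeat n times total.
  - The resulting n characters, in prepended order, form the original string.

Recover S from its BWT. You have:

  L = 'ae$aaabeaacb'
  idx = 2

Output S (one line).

Answer: aaaabebacea$

Derivation:
LF mapping: 1 10 0 2 3 4 7 11 5 6 9 8
Walk LF starting at row 2, prepending L[row]:
  step 1: row=2, L[2]='$', prepend. Next row=LF[2]=0
  step 2: row=0, L[0]='a', prepend. Next row=LF[0]=1
  step 3: row=1, L[1]='e', prepend. Next row=LF[1]=10
  step 4: row=10, L[10]='c', prepend. Next row=LF[10]=9
  step 5: row=9, L[9]='a', prepend. Next row=LF[9]=6
  step 6: row=6, L[6]='b', prepend. Next row=LF[6]=7
  step 7: row=7, L[7]='e', prepend. Next row=LF[7]=11
  step 8: row=11, L[11]='b', prepend. Next row=LF[11]=8
  step 9: row=8, L[8]='a', prepend. Next row=LF[8]=5
  step 10: row=5, L[5]='a', prepend. Next row=LF[5]=4
  step 11: row=4, L[4]='a', prepend. Next row=LF[4]=3
  step 12: row=3, L[3]='a', prepend. Next row=LF[3]=2
Reversed output: aaaabebacea$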